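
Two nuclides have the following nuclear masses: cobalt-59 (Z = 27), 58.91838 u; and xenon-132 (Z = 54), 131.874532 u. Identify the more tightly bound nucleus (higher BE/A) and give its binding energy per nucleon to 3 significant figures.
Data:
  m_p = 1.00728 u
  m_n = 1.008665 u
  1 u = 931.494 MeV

cobalt-59: Σm = 27(1.00728) + 32(1.008665) = 59.473840 u; Δm = 0.555460 u; E_B = 517.41 MeV; E_B/A = 8.770 MeV
xenon-132: Σm = 54(1.00728) + 78(1.008665) = 133.068990 u; Δm = 1.194458 u; E_B = 1112.6 MeV; E_B/A = 8.429 MeV
cobalt-59 has the higher binding energy per nucleon, so it is the more tightly bound nucleus.

cobalt-59; 8.77 MeV/nucleon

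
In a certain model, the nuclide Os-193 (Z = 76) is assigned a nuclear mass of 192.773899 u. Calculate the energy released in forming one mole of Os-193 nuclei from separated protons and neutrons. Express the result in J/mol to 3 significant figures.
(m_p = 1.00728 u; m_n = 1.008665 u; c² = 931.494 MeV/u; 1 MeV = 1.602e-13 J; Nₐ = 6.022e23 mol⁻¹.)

1.61e+14 J/mol

Total constituent mass: 76 × 1.00728 + 117 × 1.008665 = 194.567085 u
Δm = 194.567085 − 192.773899 = 1.793186 u
E_B = 1.793186 × 931.494 = 1670.34 MeV
Per nucleus in joules: 1670.34 MeV × 1.602e-13 J/MeV = 2.6759e-10 J
Per mole: 2.6759e-10 J × 6.022e23 mol⁻¹ = 1.6114e+14 J/mol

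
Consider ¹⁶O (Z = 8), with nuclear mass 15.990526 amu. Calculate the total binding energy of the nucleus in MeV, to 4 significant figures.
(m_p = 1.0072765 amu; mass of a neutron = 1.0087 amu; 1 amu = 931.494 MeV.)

127.9 MeV

Mass of separated nucleons = 8(1.0072765) + 8(1.0087) = 8.0582120 + 8.0696 = 16.1278120 amu
Δm = 16.1278120 − 15.990526 = 0.1372860 amu
E_B = 0.1372860 × 931.494 = 127.881 MeV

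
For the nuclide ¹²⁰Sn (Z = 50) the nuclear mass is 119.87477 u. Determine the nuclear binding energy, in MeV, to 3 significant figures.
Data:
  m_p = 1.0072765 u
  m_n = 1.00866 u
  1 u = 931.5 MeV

1020 MeV

Total constituent mass: 50 × 1.0072765 + 70 × 1.00866 = 120.9700250 u
Δm = 120.9700250 − 119.87477 = 1.0952550 u
Binding energy = Δm·c² = 1.0952550 × 931.5 MeV/u = 1020.23 MeV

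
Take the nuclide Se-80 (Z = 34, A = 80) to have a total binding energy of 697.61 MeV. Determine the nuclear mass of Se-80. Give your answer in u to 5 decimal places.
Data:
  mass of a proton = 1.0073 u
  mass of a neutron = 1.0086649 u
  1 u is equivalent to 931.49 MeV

Mass defect = 697.61 MeV / (931.49 MeV/u) = 0.7489184 u
Constituent mass = 34(1.0073) + 46(1.0086649) = 80.6467854 u
Nuclear mass = 80.6467854 − 0.7489184 = 79.8978670 u ≈ 79.89787 u (to 5 decimal places)

79.89787 u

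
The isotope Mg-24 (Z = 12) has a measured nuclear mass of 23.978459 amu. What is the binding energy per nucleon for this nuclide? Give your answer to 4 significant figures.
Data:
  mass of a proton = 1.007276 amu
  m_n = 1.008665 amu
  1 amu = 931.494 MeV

8.261 MeV/nucleon

Z = 12, so N = A − Z = 24 − 12 = 12.
Σm = 12·m_p + 12·m_n = 12.087312 + 12.103980 = 24.191292 amu
The mass defect is 24.191292 − 23.978459 = 0.212833 amu.
Binding energy = Δm·c² = 0.212833 × 931.494 MeV/amu = 198.253 MeV
Dividing by A = 24 gives 8.261 MeV per nucleon.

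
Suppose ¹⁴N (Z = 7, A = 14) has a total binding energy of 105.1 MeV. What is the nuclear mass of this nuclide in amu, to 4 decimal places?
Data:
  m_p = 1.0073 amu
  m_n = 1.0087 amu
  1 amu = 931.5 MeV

13.9992 amu

Mass defect = 105.1 MeV / (931.5 MeV/amu) = 0.112829 amu
Constituent mass = 7(1.0073) + 7(1.0087) = 14.1120 amu
Nuclear mass = 14.1120 − 0.112829 = 13.999171 amu ≈ 13.9992 amu (to 4 decimal places)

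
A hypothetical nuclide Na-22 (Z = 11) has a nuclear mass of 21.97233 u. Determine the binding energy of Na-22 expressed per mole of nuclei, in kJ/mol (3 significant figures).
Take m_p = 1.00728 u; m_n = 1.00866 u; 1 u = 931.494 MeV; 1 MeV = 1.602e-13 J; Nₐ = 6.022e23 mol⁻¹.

1.82e+10 kJ/mol

The nucleus contains 11 protons and 22 − 11 = 11 neutrons.
Mass of separated nucleons = 11(1.00728) + 11(1.00866) = 11.08008 + 11.09526 = 22.17534 u
Δm = 22.17534 − 21.97233 = 0.20301 u
Binding energy = Δm·c² = 0.20301 × 931.494 MeV/u = 189.103 MeV
Per nucleus in joules: 189.103 MeV × 1.602e-13 J/MeV = 3.0294e-11 J
Per mole: 3.0294e-11 J × 6.022e23 mol⁻¹ = 1.8243e+13 J/mol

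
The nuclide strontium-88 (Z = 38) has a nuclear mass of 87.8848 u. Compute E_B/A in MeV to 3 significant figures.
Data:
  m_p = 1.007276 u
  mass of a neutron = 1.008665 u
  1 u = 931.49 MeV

8.73 MeV/nucleon

Z = 38, so N = A − Z = 88 − 38 = 50.
Σm = 38·m_p + 50·m_n = 38.276488 + 50.433250 = 88.709738 u
Mass defect Δm = 88.709738 − 87.8848 = 0.824938 u
Converting to energy: 0.824938 u × 931.49 MeV/u = 768.421 MeV
BE/A = 768.421 MeV / 88 = 8.732 MeV/nucleon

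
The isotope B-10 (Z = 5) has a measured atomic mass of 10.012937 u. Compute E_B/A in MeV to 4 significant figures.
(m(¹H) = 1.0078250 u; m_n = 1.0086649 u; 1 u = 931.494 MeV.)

The nucleus contains 5 protons and 10 − 5 = 5 neutrons.
Σm = 5·m(¹H) + 5·m_n = 5.0391250 + 5.0433245 = 10.0824495 u
Δm = 10.0824495 − 10.012937 = 0.0695125 u
E_B = 0.0695125 × 931.494 = 64.7505 MeV
BE/A = 64.7505 MeV / 10 = 6.475 MeV/nucleon

6.475 MeV/nucleon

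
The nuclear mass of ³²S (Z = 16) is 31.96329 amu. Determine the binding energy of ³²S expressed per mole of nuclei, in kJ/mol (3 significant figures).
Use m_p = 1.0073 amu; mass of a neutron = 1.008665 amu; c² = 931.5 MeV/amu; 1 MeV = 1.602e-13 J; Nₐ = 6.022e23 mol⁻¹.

With 16 protons and 16 neutrons (A = 32):
Mass of separated nucleons = 16(1.0073) + 16(1.008665) = 16.1168 + 16.138640 = 32.255440 amu
The mass defect is 32.255440 − 31.96329 = 0.292150 amu.
Binding energy = Δm·c² = 0.292150 × 931.5 MeV/amu = 272.138 MeV
Per nucleus in joules: 272.138 MeV × 1.602e-13 J/MeV = 4.3597e-11 J
Per mole: 4.3597e-11 J × 6.022e23 mol⁻¹ = 2.6254e+13 J/mol

2.63e+10 kJ/mol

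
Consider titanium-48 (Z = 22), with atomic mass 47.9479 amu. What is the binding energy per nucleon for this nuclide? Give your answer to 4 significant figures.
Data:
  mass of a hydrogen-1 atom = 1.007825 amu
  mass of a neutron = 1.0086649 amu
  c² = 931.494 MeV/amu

8.724 MeV/nucleon

The nucleus contains 22 protons and 48 − 22 = 26 neutrons.
Mass of separated nucleons = 22(1.007825) + 26(1.0086649) = 22.172150 + 26.2252874 = 48.3974374 amu
The mass defect is 48.3974374 − 47.9479 = 0.4495374 amu.
E_B = 0.4495374 × 931.494 = 418.741 MeV
Per nucleon: 418.741 / 48 = 8.724 MeV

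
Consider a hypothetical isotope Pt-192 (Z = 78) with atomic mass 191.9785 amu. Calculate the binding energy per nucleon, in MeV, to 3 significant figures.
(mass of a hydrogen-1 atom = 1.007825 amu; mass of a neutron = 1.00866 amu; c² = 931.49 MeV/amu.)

Z = 78, so N = A − Z = 192 − 78 = 114.
Σm = 78·m(¹H) + 114·m_n = 78.610350 + 114.98724 = 193.597590 amu
Δm = 193.597590 − 191.9785 = 1.619090 amu
E_B = 1.619090 × 931.49 = 1508.17 MeV
Dividing by A = 192 gives 7.855 MeV per nucleon.

7.86 MeV/nucleon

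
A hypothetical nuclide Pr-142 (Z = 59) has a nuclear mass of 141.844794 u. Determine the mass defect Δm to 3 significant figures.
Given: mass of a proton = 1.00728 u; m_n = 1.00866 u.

1.30 u

The nucleus contains 59 protons and 142 − 59 = 83 neutrons.
Σm = 59·m_p + 83·m_n = 59.42952 + 83.71878 = 143.14830 u
The mass defect is 143.14830 − 141.844794 = 1.303506 u.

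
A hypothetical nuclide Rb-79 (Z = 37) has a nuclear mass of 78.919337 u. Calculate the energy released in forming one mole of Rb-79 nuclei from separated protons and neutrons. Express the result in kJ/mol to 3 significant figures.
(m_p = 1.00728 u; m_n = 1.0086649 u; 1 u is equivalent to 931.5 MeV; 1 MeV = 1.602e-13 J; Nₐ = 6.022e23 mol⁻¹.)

6.42e+10 kJ/mol

The nucleus contains 37 protons and 79 − 37 = 42 neutrons.
Mass of separated nucleons = 37(1.00728) + 42(1.0086649) = 37.26936 + 42.3639258 = 79.6332858 u
The mass defect is 79.6332858 − 78.919337 = 0.7139488 u.
Converting to energy: 0.7139488 u × 931.5 MeV/u = 665.043 MeV
Per nucleus in joules: 665.043 MeV × 1.602e-13 J/MeV = 1.0654e-10 J
Per mole: 1.0654e-10 J × 6.022e23 mol⁻¹ = 6.4158e+13 J/mol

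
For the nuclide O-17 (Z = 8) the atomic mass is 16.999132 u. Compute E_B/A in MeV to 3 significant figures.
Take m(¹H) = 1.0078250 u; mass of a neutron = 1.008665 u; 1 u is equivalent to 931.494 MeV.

The nucleus contains 8 protons and 17 − 8 = 9 neutrons.
Mass of separated nucleons = 8(1.0078250) + 9(1.008665) = 8.0626000 + 9.077985 = 17.1405850 u
Δm = 17.1405850 − 16.999132 = 0.1414530 u
Binding energy = Δm·c² = 0.1414530 × 931.494 MeV/u = 131.763 MeV
BE/A = 131.763 MeV / 17 = 7.751 MeV/nucleon

7.75 MeV/nucleon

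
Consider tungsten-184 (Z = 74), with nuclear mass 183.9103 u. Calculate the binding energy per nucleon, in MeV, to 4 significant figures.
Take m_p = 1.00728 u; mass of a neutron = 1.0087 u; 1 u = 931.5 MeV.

8.026 MeV/nucleon

Σm = 74·m_p + 110·m_n = 74.53872 + 110.9570 = 185.49572 u
Δm = 185.49572 − 183.9103 = 1.58542 u
Binding energy = Δm·c² = 1.58542 × 931.5 MeV/u = 1476.82 MeV
Dividing by A = 184 gives 8.026 MeV per nucleon.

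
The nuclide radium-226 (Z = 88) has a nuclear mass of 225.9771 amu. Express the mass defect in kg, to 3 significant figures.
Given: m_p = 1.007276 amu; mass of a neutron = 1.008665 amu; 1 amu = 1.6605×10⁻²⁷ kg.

Mass of separated nucleons = 88(1.007276) + 138(1.008665) = 88.640288 + 139.195770 = 227.836058 amu
Δm = 227.836058 − 225.9771 = 1.858958 amu
In SI units: 1.858958 amu × 1.6605×10⁻²⁷ kg/amu = 3.0868e-27 kg

3.09e-27 kg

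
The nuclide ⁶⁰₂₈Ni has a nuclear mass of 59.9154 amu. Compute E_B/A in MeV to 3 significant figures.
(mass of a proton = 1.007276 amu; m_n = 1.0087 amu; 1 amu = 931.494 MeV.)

8.80 MeV/nucleon

With 28 protons and 32 neutrons (A = 60):
Σm = 28·m_p + 32·m_n = 28.203728 + 32.2784 = 60.482128 amu
The mass defect is 60.482128 − 59.9154 = 0.566728 amu.
Binding energy = Δm·c² = 0.566728 × 931.494 MeV/amu = 527.904 MeV
Per nucleon: 527.904 / 60 = 8.798 MeV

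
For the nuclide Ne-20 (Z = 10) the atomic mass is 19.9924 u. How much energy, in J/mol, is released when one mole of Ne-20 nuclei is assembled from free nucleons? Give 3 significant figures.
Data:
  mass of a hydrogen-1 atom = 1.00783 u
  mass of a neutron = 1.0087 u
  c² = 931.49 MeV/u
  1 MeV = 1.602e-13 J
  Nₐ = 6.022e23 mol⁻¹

1.55e+13 J/mol

The nucleus contains 10 protons and 20 − 10 = 10 neutrons.
Σm = 10·m(¹H) + 10·m_n = 10.07830 + 10.0870 = 20.16530 u
The mass defect is 20.16530 − 19.9924 = 0.17290 u.
Binding energy = Δm·c² = 0.17290 × 931.49 MeV/u = 161.055 MeV
Per nucleus in joules: 161.055 MeV × 1.602e-13 J/MeV = 2.5801e-11 J
Per mole: 2.5801e-11 J × 6.022e23 mol⁻¹ = 1.5537e+13 J/mol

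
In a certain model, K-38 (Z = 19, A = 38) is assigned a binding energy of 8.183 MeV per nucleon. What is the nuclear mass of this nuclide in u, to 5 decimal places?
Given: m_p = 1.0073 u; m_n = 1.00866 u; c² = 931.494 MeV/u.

37.96942 u

Total binding energy = 38 × 8.183 = 310.954 MeV
Mass defect = 310.954 MeV / (931.494 MeV/u) = 0.3338229 u
Constituent mass = 19(1.0073) + 19(1.00866) = 38.30324 u
Nuclear mass = 38.30324 − 0.3338229 = 37.9694171 u ≈ 37.96942 u (to 5 decimal places)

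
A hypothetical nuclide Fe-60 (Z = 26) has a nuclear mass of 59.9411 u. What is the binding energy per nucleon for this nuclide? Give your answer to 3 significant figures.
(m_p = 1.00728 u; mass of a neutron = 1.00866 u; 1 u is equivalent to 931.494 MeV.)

Z = 26, so N = A − Z = 60 − 26 = 34.
Total constituent mass: 26 × 1.00728 + 34 × 1.00866 = 60.48372 u
Δm = 60.48372 − 59.9411 = 0.54262 u
Converting to energy: 0.54262 u × 931.494 MeV/u = 505.447 MeV
Per nucleon: 505.447 / 60 = 8.424 MeV

8.42 MeV/nucleon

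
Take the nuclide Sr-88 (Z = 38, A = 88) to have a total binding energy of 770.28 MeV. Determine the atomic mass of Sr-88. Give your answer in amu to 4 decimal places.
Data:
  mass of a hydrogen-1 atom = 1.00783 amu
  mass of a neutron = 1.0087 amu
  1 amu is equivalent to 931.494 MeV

87.9056 amu

Mass defect = 770.28 MeV / (931.494 MeV/amu) = 0.826930 amu
Constituent mass = 38(1.00783) + 50(1.0087) = 88.73254 amu
Atomic mass = 88.73254 − 0.826930 = 87.905610 amu ≈ 87.9056 amu (to 4 decimal places)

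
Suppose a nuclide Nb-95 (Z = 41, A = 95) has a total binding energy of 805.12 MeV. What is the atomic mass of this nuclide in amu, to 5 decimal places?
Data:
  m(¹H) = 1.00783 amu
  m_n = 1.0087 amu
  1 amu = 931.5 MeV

94.92650 amu

Mass defect = 805.12 MeV / (931.5 MeV/amu) = 0.8643264 amu
Constituent mass = 41(1.00783) + 54(1.0087) = 95.79083 amu
Atomic mass = 95.79083 − 0.8643264 = 94.9265036 amu ≈ 94.92650 amu (to 5 decimal places)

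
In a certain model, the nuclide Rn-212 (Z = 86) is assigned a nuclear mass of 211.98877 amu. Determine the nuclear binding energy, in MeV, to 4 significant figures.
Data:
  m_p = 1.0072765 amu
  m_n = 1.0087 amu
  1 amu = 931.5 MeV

Mass of separated nucleons = 86(1.0072765) + 126(1.0087) = 86.6257790 + 127.0962 = 213.7219790 amu
The mass defect is 213.7219790 − 211.98877 = 1.7332090 amu.
Binding energy = Δm·c² = 1.7332090 × 931.5 MeV/amu = 1614.48 MeV

1614 MeV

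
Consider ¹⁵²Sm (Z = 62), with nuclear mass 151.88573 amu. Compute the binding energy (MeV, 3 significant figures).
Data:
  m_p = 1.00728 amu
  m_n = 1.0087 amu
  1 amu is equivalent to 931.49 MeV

Z = 62, so N = A − Z = 152 − 62 = 90.
Total constituent mass: 62 × 1.00728 + 90 × 1.0087 = 153.23436 amu
Mass defect Δm = 153.23436 − 151.88573 = 1.34863 amu
Converting to energy: 1.34863 amu × 931.49 MeV/amu = 1256.24 MeV

1260 MeV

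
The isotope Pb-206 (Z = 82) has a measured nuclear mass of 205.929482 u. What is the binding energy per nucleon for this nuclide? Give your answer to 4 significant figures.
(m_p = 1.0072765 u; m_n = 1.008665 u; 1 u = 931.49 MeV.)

7.875 MeV/nucleon

With 82 protons and 124 neutrons (A = 206):
Total constituent mass: 82 × 1.0072765 + 124 × 1.008665 = 207.6711330 u
The mass defect is 207.6711330 − 205.929482 = 1.7416510 u.
Converting to energy: 1.7416510 u × 931.49 MeV/u = 1622.33 MeV
Per nucleon: 1622.33 / 206 = 7.875 MeV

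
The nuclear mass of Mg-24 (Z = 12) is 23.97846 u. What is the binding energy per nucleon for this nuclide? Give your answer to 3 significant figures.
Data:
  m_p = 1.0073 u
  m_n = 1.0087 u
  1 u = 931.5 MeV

8.29 MeV/nucleon

Total constituent mass: 12 × 1.0073 + 12 × 1.0087 = 24.1920 u
Mass defect Δm = 24.1920 − 23.97846 = 0.21354 u
Binding energy = Δm·c² = 0.21354 × 931.5 MeV/u = 198.913 MeV
Dividing by A = 24 gives 8.288 MeV per nucleon.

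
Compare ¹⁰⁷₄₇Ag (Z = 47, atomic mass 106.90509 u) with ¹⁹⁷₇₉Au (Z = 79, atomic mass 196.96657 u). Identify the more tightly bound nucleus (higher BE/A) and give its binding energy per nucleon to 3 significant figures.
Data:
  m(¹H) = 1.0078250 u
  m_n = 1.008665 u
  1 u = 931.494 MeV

¹⁰⁷₄₇Ag: Σm = 47(1.0078250) + 60(1.008665) = 107.8876750 u; Δm = 0.9825850 u; E_B = 915.27 MeV; E_B/A = 8.554 MeV
¹⁹⁷₇₉Au: Σm = 79(1.0078250) + 118(1.008665) = 198.6406450 u; Δm = 1.6740750 u; E_B = 1559.4 MeV; E_B/A = 7.916 MeV
¹⁰⁷₄₇Ag has the higher binding energy per nucleon, so it is the more tightly bound nucleus.

¹⁰⁷₄₇Ag; 8.55 MeV/nucleon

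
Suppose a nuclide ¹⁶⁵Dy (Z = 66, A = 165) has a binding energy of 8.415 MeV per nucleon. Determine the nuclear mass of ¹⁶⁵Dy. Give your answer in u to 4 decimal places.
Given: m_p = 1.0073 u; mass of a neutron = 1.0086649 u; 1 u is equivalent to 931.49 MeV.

Total binding energy = 165 × 8.415 = 1388.475 MeV
Mass defect = 1388.475 MeV / (931.49 MeV/u) = 1.490596 u
Constituent mass = 66(1.0073) + 99(1.0086649) = 166.3396251 u
Nuclear mass = 166.3396251 − 1.490596 = 164.8490291 u ≈ 164.8490 u (to 4 decimal places)

164.8490 u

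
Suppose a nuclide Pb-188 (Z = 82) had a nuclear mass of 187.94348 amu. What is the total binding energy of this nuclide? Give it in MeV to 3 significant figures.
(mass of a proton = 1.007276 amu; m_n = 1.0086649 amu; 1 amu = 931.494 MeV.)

Z = 82, so N = A − Z = 188 − 82 = 106.
Σm = 82·m_p + 106·m_n = 82.596632 + 106.9184794 = 189.5151114 amu
Mass defect Δm = 189.5151114 − 187.94348 = 1.5716314 amu
E_B = 1.5716314 × 931.494 = 1463.97 MeV

1460 MeV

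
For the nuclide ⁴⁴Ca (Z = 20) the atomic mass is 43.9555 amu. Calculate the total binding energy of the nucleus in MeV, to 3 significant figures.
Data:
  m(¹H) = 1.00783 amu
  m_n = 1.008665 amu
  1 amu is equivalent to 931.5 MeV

With 20 protons and 24 neutrons (A = 44):
Σm = 20·m(¹H) + 24·m_n = 20.15660 + 24.207960 = 44.364560 amu
The mass defect is 44.364560 − 43.9555 = 0.409060 amu.
Converting to energy: 0.409060 amu × 931.5 MeV/amu = 381.039 MeV

381 MeV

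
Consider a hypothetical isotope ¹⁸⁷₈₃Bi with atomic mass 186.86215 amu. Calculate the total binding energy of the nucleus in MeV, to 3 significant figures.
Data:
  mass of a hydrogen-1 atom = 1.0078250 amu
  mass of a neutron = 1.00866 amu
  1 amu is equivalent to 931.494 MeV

1570 MeV

Z = 83, so N = A − Z = 187 − 83 = 104.
Σm = 83·m(¹H) + 104·m_n = 83.6494750 + 104.90064 = 188.5501150 amu
Mass defect Δm = 188.5501150 − 186.86215 = 1.6879650 amu
Converting to energy: 1.6879650 amu × 931.494 MeV/amu = 1572.33 MeV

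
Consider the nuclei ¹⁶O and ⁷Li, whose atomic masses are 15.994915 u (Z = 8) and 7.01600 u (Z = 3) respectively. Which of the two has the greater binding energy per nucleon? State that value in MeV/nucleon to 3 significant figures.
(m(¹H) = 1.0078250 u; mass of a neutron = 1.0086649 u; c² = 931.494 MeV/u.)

¹⁶O: Σm = 8(1.0078250) + 8(1.0086649) = 16.1319192 u; Δm = 0.1370042 u; E_B = 127.62 MeV; E_B/A = 7.976 MeV
⁷Li: Σm = 3(1.0078250) + 4(1.0086649) = 7.0581346 u; Δm = 0.0421346 u; E_B = 39.248 MeV; E_B/A = 5.607 MeV
¹⁶O has the higher binding energy per nucleon, so it is the more tightly bound nucleus.

¹⁶O; 7.98 MeV/nucleon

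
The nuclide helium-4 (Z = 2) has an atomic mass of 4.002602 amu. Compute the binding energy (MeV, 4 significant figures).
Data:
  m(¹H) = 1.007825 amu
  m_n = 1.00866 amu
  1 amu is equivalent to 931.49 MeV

28.29 MeV

Total constituent mass: 2 × 1.007825 + 2 × 1.00866 = 4.032970 amu
Δm = 4.032970 − 4.002602 = 0.030368 amu
Binding energy = Δm·c² = 0.030368 × 931.49 MeV/amu = 28.2875 MeV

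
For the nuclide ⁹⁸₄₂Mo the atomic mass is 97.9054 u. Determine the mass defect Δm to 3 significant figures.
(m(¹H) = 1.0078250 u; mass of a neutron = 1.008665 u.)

Total constituent mass: 42 × 1.0078250 + 56 × 1.008665 = 98.8138900 u
The mass defect is 98.8138900 − 97.9054 = 0.9084900 u.

0.908 u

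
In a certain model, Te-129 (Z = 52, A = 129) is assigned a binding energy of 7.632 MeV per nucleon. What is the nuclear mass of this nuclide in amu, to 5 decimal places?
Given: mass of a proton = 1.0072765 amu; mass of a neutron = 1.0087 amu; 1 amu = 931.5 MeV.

128.99135 amu

Total binding energy = 129 × 7.632 = 984.528 MeV
Mass defect = 984.528 MeV / (931.5 MeV/amu) = 1.0569275 amu
Constituent mass = 52(1.0072765) + 77(1.0087) = 130.0482780 amu
Nuclear mass = 130.0482780 − 1.0569275 = 128.9913505 amu ≈ 128.99135 amu (to 5 decimal places)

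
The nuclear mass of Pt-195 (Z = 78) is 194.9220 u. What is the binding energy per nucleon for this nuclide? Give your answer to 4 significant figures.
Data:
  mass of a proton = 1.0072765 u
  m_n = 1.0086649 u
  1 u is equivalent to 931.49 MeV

7.927 MeV/nucleon

Z = 78, so N = A − Z = 195 − 78 = 117.
Mass of separated nucleons = 78(1.0072765) + 117(1.0086649) = 78.5675670 + 118.0137933 = 196.5813603 u
Mass defect Δm = 196.5813603 − 194.9220 = 1.6593603 u
E_B = 1.6593603 × 931.49 = 1545.68 MeV
Dividing by A = 195 gives 7.927 MeV per nucleon.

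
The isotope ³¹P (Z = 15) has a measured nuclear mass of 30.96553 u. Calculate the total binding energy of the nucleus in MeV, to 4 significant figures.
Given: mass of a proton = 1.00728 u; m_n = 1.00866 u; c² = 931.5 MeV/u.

262.9 MeV

Σm = 15·m_p + 16·m_n = 15.10920 + 16.13856 = 31.24776 u
Δm = 31.24776 − 30.96553 = 0.28223 u
Binding energy = Δm·c² = 0.28223 × 931.5 MeV/u = 262.897 MeV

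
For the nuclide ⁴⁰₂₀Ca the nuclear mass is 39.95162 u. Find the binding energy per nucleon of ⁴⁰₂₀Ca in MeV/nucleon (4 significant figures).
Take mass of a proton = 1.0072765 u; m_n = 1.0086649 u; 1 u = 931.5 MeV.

8.551 MeV/nucleon

Σm = 20·m_p + 20·m_n = 20.1455300 + 20.1732980 = 40.3188280 u
Δm = 40.3188280 − 39.95162 = 0.3672080 u
E_B = 0.3672080 × 931.5 = 342.054 MeV
BE/A = 342.054 MeV / 40 = 8.551 MeV/nucleon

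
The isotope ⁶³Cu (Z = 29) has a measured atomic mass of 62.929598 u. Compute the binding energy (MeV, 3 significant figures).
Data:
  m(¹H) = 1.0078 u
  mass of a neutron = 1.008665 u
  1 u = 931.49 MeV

551 MeV

Z = 29, so N = A − Z = 63 − 29 = 34.
Total constituent mass: 29 × 1.0078 + 34 × 1.008665 = 63.520810 u
Δm = 63.520810 − 62.929598 = 0.591212 u
E_B = 0.591212 × 931.49 = 550.708 MeV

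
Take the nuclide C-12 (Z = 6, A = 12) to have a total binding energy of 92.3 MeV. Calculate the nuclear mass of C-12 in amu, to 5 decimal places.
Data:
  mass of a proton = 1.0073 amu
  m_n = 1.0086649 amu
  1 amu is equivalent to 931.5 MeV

11.99670 amu

Mass defect = 92.3 MeV / (931.5 MeV/amu) = 0.0990875 amu
Constituent mass = 6(1.0073) + 6(1.0086649) = 12.0957894 amu
Nuclear mass = 12.0957894 − 0.0990875 = 11.9967019 amu ≈ 11.99670 amu (to 5 decimal places)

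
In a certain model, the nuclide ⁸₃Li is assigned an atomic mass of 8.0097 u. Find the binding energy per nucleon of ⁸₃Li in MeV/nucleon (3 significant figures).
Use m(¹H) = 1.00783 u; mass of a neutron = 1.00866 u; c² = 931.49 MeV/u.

Σm = 3·m(¹H) + 5·m_n = 3.02349 + 5.04330 = 8.06679 u
Mass defect Δm = 8.06679 − 8.0097 = 0.05709 u
E_B = 0.05709 × 931.49 = 53.1788 MeV
Per nucleon: 53.1788 / 8 = 6.647 MeV

6.65 MeV/nucleon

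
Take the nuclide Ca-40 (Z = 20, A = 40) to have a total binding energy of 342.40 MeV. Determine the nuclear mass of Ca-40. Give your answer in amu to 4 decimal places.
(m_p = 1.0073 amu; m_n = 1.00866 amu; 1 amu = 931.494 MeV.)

Mass defect = 342.40 MeV / (931.494 MeV/amu) = 0.367582 amu
Constituent mass = 20(1.0073) + 20(1.00866) = 40.31920 amu
Nuclear mass = 40.31920 − 0.367582 = 39.951618 amu ≈ 39.9516 amu (to 4 decimal places)

39.9516 amu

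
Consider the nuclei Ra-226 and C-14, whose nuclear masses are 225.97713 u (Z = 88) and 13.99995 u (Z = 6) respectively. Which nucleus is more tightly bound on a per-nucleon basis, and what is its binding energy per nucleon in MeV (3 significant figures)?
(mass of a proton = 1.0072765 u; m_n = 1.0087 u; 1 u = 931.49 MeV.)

Ra-226; 7.68 MeV/nucleon

Ra-226: Σm = 88(1.0072765) + 138(1.0087) = 227.8409320 u; Δm = 1.8638020 u; E_B = 1736.1 MeV; E_B/A = 7.682 MeV
C-14: Σm = 6(1.0072765) + 8(1.0087) = 14.1132590 u; Δm = 0.1133090 u; E_B = 105.55 MeV; E_B/A = 7.539 MeV
Ra-226 has the higher binding energy per nucleon, so it is the more tightly bound nucleus.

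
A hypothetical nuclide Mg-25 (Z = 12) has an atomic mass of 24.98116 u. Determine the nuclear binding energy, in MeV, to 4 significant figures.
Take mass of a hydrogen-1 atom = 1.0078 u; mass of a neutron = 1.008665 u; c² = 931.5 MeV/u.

209.7 MeV

With 12 protons and 13 neutrons (A = 25):
Σm = 12·m(¹H) + 13·m_n = 12.0936 + 13.112645 = 25.206245 u
Δm = 25.206245 − 24.98116 = 0.225085 u
E_B = 0.225085 × 931.5 = 209.667 MeV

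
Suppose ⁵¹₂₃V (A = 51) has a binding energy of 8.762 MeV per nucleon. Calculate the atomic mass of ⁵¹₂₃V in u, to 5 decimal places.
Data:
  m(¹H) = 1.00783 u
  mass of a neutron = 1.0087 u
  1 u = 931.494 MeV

50.94396 u

Total binding energy = 51 × 8.762 = 446.862 MeV
Mass defect = 446.862 MeV / (931.494 MeV/u) = 0.4797261 u
Constituent mass = 23(1.00783) + 28(1.0087) = 51.42369 u
Atomic mass = 51.42369 − 0.4797261 = 50.9439639 u ≈ 50.94396 u (to 5 decimal places)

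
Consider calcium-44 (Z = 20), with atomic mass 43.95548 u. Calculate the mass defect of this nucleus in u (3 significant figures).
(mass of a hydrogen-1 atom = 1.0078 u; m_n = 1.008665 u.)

0.408 u

Mass of separated nucleons = 20(1.0078) + 24(1.008665) = 20.1560 + 24.207960 = 44.363960 u
Mass defect Δm = 44.363960 − 43.95548 = 0.408480 u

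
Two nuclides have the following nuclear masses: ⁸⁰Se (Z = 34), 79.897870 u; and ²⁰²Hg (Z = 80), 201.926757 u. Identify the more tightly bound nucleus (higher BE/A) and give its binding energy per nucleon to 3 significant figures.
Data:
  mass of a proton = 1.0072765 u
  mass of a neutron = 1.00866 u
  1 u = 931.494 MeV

⁸⁰Se: Σm = 34(1.0072765) + 46(1.00866) = 80.6457610 u; Δm = 0.7478910 u; E_B = 696.66 MeV; E_B/A = 8.708 MeV
²⁰²Hg: Σm = 80(1.0072765) + 122(1.00866) = 203.6386400 u; Δm = 1.7118830 u; E_B = 1594.6 MeV; E_B/A = 7.894 MeV
⁸⁰Se has the higher binding energy per nucleon, so it is the more tightly bound nucleus.

⁸⁰Se; 8.71 MeV/nucleon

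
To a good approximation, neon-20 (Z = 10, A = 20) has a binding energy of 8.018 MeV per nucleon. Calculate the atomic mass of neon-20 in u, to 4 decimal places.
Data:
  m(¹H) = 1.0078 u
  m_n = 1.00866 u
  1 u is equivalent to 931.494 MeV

Total binding energy = 20 × 8.018 = 160.360 MeV
Mass defect = 160.360 MeV / (931.494 MeV/u) = 0.172154 u
Constituent mass = 10(1.0078) + 10(1.00866) = 20.16460 u
Atomic mass = 20.16460 − 0.172154 = 19.992446 u ≈ 19.9924 u (to 4 decimal places)

19.9924 u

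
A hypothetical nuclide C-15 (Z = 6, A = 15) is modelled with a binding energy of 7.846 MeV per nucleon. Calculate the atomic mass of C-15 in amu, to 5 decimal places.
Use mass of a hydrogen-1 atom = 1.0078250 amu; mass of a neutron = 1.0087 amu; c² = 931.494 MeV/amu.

14.99890 amu

Total binding energy = 15 × 7.846 = 117.690 MeV
Mass defect = 117.690 MeV / (931.494 MeV/amu) = 0.1263454 amu
Constituent mass = 6(1.0078250) + 9(1.0087) = 15.1252500 amu
Atomic mass = 15.1252500 − 0.1263454 = 14.9989046 amu ≈ 14.99890 amu (to 5 decimal places)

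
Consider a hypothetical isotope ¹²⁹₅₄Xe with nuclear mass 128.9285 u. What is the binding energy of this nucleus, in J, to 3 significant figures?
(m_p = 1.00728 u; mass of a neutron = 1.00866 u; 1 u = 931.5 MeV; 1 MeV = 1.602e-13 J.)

With 54 protons and 75 neutrons (A = 129):
Σm = 54·m_p + 75·m_n = 54.39312 + 75.64950 = 130.04262 u
Δm = 130.04262 − 128.9285 = 1.11412 u
Converting to energy: 1.11412 u × 931.5 MeV/u = 1037.80 MeV
In joules: 1037.80 MeV × 1.602e-13 J/MeV = 1.6626e-10 J

1.66e-10 J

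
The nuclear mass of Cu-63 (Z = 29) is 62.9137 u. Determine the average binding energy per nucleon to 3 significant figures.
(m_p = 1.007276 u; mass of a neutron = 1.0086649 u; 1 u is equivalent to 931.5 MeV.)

8.75 MeV/nucleon

Mass of separated nucleons = 29(1.007276) + 34(1.0086649) = 29.211004 + 34.2946066 = 63.5056106 u
The mass defect is 63.5056106 − 62.9137 = 0.5919106 u.
E_B = 0.5919106 × 931.5 = 551.365 MeV
Per nucleon: 551.365 / 63 = 8.752 MeV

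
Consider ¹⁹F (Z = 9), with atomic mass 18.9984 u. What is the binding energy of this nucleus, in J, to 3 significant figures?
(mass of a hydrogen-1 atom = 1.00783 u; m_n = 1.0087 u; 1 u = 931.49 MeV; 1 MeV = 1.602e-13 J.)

Z = 9, so N = A − Z = 19 − 9 = 10.
Σm = 9·m(¹H) + 10·m_n = 9.07047 + 10.0870 = 19.15747 u
Δm = 19.15747 − 18.9984 = 0.15907 u
Converting to energy: 0.15907 u × 931.49 MeV/u = 148.172 MeV
In joules: 148.172 MeV × 1.602e-13 J/MeV = 2.3737e-11 J

2.37e-11 J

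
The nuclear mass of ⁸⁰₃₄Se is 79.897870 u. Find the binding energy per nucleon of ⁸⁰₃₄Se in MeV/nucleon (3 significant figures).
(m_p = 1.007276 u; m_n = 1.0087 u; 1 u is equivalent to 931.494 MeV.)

8.73 MeV/nucleon

Σm = 34·m_p + 46·m_n = 34.247384 + 46.4002 = 80.647584 u
Δm = 80.647584 − 79.897870 = 0.749714 u
Binding energy = Δm·c² = 0.749714 × 931.494 MeV/u = 698.354 MeV
BE/A = 698.354 MeV / 80 = 8.729 MeV/nucleon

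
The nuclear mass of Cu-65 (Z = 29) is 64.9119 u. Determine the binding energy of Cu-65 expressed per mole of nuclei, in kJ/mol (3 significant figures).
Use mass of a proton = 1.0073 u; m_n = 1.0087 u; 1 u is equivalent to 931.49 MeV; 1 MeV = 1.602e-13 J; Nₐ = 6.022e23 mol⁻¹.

With 29 protons and 36 neutrons (A = 65):
Σm = 29·m_p + 36·m_n = 29.2117 + 36.3132 = 65.5249 u
The mass defect is 65.5249 − 64.9119 = 0.6130 u.
E_B = 0.6130 × 931.49 = 571.003 MeV
Per nucleus in joules: 571.003 MeV × 1.602e-13 J/MeV = 9.1475e-11 J
Per mole: 9.1475e-11 J × 6.022e23 mol⁻¹ = 5.5086e+13 J/mol

5.51e+10 kJ/mol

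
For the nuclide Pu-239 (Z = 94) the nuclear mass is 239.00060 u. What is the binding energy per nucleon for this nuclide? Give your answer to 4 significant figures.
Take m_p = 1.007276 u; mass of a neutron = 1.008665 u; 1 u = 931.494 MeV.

7.560 MeV/nucleon

With 94 protons and 145 neutrons (A = 239):
Σm = 94·m_p + 145·m_n = 94.683944 + 146.256425 = 240.940369 u
Mass defect Δm = 240.940369 − 239.00060 = 1.939769 u
Converting to energy: 1.939769 u × 931.494 MeV/u = 1806.88 MeV
Per nucleon: 1806.88 / 239 = 7.560 MeV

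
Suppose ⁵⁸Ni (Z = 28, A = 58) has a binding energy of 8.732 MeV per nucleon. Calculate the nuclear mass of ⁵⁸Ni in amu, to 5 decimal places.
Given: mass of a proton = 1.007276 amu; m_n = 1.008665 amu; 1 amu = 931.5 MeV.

Total binding energy = 58 × 8.732 = 506.456 MeV
Mass defect = 506.456 MeV / (931.5 MeV/amu) = 0.5436994 amu
Constituent mass = 28(1.007276) + 30(1.008665) = 58.463678 amu
Nuclear mass = 58.463678 − 0.5436994 = 57.9199786 amu ≈ 57.91998 amu (to 5 decimal places)

57.91998 amu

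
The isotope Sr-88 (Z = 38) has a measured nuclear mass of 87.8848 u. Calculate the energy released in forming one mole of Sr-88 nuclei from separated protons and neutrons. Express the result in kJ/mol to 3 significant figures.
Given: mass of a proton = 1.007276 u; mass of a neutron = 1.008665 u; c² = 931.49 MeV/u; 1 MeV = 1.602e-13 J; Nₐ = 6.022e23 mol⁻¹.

7.41e+10 kJ/mol

Z = 38, so N = A − Z = 88 − 38 = 50.
Total constituent mass: 38 × 1.007276 + 50 × 1.008665 = 88.709738 u
Δm = 88.709738 − 87.8848 = 0.824938 u
Converting to energy: 0.824938 u × 931.49 MeV/u = 768.421 MeV
Per nucleus in joules: 768.421 MeV × 1.602e-13 J/MeV = 1.2310e-10 J
Per mole: 1.2310e-10 J × 6.022e23 mol⁻¹ = 7.4131e+13 J/mol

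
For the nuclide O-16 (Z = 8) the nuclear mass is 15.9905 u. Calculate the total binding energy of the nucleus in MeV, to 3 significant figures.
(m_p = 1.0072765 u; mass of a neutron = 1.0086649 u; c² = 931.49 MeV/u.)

Total constituent mass: 8 × 1.0072765 + 8 × 1.0086649 = 16.1275312 u
Mass defect Δm = 16.1275312 − 15.9905 = 0.1370312 u
Binding energy = Δm·c² = 0.1370312 × 931.49 MeV/u = 127.643 MeV

128 MeV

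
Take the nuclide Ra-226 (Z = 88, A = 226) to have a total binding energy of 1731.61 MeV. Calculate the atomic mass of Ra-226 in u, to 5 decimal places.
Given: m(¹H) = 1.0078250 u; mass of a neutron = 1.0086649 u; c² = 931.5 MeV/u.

Mass defect = 1731.61 MeV / (931.5 MeV/u) = 1.8589479 u
Constituent mass = 88(1.0078250) + 138(1.0086649) = 227.8843562 u
Atomic mass = 227.8843562 − 1.8589479 = 226.0254083 u ≈ 226.02541 u (to 5 decimal places)

226.02541 u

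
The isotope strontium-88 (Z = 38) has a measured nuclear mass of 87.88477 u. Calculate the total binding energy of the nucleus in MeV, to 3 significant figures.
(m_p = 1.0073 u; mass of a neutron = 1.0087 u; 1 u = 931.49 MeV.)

771 MeV

Σm = 38·m_p + 50·m_n = 38.2774 + 50.4350 = 88.7124 u
The mass defect is 88.7124 − 87.88477 = 0.82763 u.
Converting to energy: 0.82763 u × 931.49 MeV/u = 770.929 MeV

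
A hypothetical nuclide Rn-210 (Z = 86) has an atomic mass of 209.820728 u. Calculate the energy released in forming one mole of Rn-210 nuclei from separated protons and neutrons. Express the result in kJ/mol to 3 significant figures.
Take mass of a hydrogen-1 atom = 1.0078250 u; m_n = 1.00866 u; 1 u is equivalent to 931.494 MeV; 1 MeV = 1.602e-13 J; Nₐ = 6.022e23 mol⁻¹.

Z = 86, so N = A − Z = 210 − 86 = 124.
Mass of separated nucleons = 86(1.0078250) + 124(1.00866) = 86.6729500 + 125.07384 = 211.7467900 u
Mass defect Δm = 211.7467900 − 209.820728 = 1.9260620 u
Binding energy = Δm·c² = 1.9260620 × 931.494 MeV/u = 1794.12 MeV
Per nucleus in joules: 1794.12 MeV × 1.602e-13 J/MeV = 2.8742e-10 J
Per mole: 2.8742e-10 J × 6.022e23 mol⁻¹ = 1.7308e+14 J/mol

1.73e+11 kJ/mol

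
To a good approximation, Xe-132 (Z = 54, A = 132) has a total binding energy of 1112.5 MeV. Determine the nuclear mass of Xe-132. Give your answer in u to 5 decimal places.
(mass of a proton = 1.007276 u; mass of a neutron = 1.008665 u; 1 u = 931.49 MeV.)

Mass defect = 1112.5 MeV / (931.49 MeV/u) = 1.1943231 u
Constituent mass = 54(1.007276) + 78(1.008665) = 133.068774 u
Nuclear mass = 133.068774 − 1.1943231 = 131.8744509 u ≈ 131.87445 u (to 5 decimal places)

131.87445 u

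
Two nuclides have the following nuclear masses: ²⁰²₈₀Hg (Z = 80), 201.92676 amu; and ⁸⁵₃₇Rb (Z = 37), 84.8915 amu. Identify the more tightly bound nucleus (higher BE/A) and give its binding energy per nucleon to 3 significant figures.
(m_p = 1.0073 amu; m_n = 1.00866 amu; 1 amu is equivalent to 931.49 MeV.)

²⁰²₈₀Hg: Σm = 80(1.0073) + 122(1.00866) = 203.64052 amu; Δm = 1.71376 amu; E_B = 1596.4 MeV; E_B/A = 7.903 MeV
⁸⁵₃₇Rb: Σm = 37(1.0073) + 48(1.00866) = 85.68578 amu; Δm = 0.79428 amu; E_B = 739.86 MeV; E_B/A = 8.704 MeV
⁸⁵₃₇Rb has the higher binding energy per nucleon, so it is the more tightly bound nucleus.

⁸⁵₃₇Rb; 8.70 MeV/nucleon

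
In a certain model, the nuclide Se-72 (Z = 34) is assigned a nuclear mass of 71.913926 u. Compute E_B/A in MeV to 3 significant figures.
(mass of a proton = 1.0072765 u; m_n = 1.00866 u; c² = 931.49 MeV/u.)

8.57 MeV/nucleon

Z = 34, so N = A − Z = 72 − 34 = 38.
Mass of separated nucleons = 34(1.0072765) + 38(1.00866) = 34.2474010 + 38.32908 = 72.5764810 u
The mass defect is 72.5764810 − 71.913926 = 0.6625550 u.
E_B = 0.6625550 × 931.49 = 617.163 MeV
Dividing by A = 72 gives 8.572 MeV per nucleon.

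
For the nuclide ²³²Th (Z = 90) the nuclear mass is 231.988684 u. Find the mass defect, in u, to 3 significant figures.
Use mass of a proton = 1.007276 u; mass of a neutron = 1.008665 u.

Z = 90, so N = A − Z = 232 − 90 = 142.
Σm = 90·m_p + 142·m_n = 90.654840 + 143.230430 = 233.885270 u
The mass defect is 233.885270 − 231.988684 = 1.896586 u.

1.90 u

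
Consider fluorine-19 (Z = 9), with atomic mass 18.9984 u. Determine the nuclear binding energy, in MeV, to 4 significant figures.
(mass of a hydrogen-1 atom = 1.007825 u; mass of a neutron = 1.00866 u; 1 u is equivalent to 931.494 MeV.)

With 9 protons and 10 neutrons (A = 19):
Total constituent mass: 9 × 1.007825 + 10 × 1.00866 = 19.157025 u
Mass defect Δm = 19.157025 − 18.9984 = 0.158625 u
Binding energy = Δm·c² = 0.158625 × 931.494 MeV/u = 147.758 MeV

147.8 MeV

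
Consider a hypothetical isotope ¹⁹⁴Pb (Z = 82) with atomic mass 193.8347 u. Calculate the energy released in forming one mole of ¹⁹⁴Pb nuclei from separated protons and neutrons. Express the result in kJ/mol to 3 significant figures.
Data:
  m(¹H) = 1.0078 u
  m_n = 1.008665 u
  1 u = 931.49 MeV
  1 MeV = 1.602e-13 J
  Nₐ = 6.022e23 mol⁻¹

The nucleus contains 82 protons and 194 − 82 = 112 neutrons.
Total constituent mass: 82 × 1.0078 + 112 × 1.008665 = 195.610080 u
The mass defect is 195.610080 − 193.8347 = 1.775380 u.
Binding energy = Δm·c² = 1.775380 × 931.49 MeV/u = 1653.75 MeV
Per nucleus in joules: 1653.75 MeV × 1.602e-13 J/MeV = 2.6493e-10 J
Per mole: 2.6493e-10 J × 6.022e23 mol⁻¹ = 1.5954e+14 J/mol

1.60e+11 kJ/mol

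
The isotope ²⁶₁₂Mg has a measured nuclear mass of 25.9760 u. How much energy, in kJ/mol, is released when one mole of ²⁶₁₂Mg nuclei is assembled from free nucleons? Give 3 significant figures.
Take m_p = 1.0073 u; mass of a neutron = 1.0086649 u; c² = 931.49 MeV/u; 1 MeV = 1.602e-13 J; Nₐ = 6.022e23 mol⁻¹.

2.09e+10 kJ/mol

With 12 protons and 14 neutrons (A = 26):
Σm = 12·m_p + 14·m_n = 12.0876 + 14.1213086 = 26.2089086 u
Mass defect Δm = 26.2089086 − 25.9760 = 0.2329086 u
Converting to energy: 0.2329086 u × 931.49 MeV/u = 216.952 MeV
Per nucleus in joules: 216.952 MeV × 1.602e-13 J/MeV = 3.4756e-11 J
Per mole: 3.4756e-11 J × 6.022e23 mol⁻¹ = 2.0930e+13 J/mol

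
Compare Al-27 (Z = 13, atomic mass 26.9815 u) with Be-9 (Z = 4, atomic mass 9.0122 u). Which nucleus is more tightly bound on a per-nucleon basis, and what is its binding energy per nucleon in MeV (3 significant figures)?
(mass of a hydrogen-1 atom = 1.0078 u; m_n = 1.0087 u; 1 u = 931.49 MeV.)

Al-27: Σm = 13(1.0078) + 14(1.0087) = 27.2232 u; Δm = 0.2417 u; E_B = 225.14 MeV; E_B/A = 8.339 MeV
Be-9: Σm = 4(1.0078) + 5(1.0087) = 9.0747 u; Δm = 0.0625 u; E_B = 58.218 MeV; E_B/A = 6.469 MeV
Al-27 has the higher binding energy per nucleon, so it is the more tightly bound nucleus.

Al-27; 8.34 MeV/nucleon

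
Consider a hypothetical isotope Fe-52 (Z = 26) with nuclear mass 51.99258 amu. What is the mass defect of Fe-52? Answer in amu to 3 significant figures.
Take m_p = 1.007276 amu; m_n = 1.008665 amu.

0.422 amu

With 26 protons and 26 neutrons (A = 52):
Total constituent mass: 26 × 1.007276 + 26 × 1.008665 = 52.414466 amu
Mass defect Δm = 52.414466 − 51.99258 = 0.421886 amu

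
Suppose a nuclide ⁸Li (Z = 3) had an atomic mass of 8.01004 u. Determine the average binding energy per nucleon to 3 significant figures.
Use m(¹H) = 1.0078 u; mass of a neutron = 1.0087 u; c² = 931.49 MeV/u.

6.62 MeV/nucleon

Total constituent mass: 3 × 1.0078 + 5 × 1.0087 = 8.0669 u
Mass defect Δm = 8.0669 − 8.01004 = 0.05686 u
Binding energy = Δm·c² = 0.05686 × 931.49 MeV/u = 52.9645 MeV
BE/A = 52.9645 MeV / 8 = 6.621 MeV/nucleon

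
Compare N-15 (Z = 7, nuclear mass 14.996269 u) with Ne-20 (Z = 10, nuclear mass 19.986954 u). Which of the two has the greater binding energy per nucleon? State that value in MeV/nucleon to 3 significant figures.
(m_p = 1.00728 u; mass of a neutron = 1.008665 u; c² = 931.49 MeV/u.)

N-15: Σm = 7(1.00728) + 8(1.008665) = 15.120280 u; Δm = 0.124011 u; E_B = 115.52 MeV; E_B/A = 7.701 MeV
Ne-20: Σm = 10(1.00728) + 10(1.008665) = 20.159450 u; Δm = 0.172496 u; E_B = 160.68 MeV; E_B/A = 8.034 MeV
Ne-20 has the higher binding energy per nucleon, so it is the more tightly bound nucleus.

Ne-20; 8.03 MeV/nucleon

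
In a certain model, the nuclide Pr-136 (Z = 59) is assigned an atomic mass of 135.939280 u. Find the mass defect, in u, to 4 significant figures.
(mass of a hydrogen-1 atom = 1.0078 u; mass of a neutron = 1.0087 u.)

1.191 u

With 59 protons and 77 neutrons (A = 136):
Σm = 59·m(¹H) + 77·m_n = 59.4602 + 77.6699 = 137.1301 u
The mass defect is 137.1301 − 135.939280 = 1.190820 u.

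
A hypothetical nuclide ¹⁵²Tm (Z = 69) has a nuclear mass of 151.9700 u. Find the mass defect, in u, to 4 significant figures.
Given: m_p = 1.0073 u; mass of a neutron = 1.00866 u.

1.252 u

With 69 protons and 83 neutrons (A = 152):
Mass of separated nucleons = 69(1.0073) + 83(1.00866) = 69.5037 + 83.71878 = 153.22248 u
The mass defect is 153.22248 − 151.9700 = 1.25248 u.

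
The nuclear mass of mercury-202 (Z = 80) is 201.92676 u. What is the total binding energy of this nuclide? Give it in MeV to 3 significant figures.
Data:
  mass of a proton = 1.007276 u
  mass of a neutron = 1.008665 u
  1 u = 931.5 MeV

1600 MeV

Mass of separated nucleons = 80(1.007276) + 122(1.008665) = 80.582080 + 123.057130 = 203.639210 u
Mass defect Δm = 203.639210 − 201.92676 = 1.712450 u
E_B = 1.712450 × 931.5 = 1595.15 MeV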